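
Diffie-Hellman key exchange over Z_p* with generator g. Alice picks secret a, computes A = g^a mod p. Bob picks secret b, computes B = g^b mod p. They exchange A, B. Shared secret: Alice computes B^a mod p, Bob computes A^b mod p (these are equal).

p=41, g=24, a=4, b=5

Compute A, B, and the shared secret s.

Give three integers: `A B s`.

Answer: 4 14 40

Derivation:
A = 24^4 mod 41  (bits of 4 = 100)
  bit 0 = 1: r = r^2 * 24 mod 41 = 1^2 * 24 = 1*24 = 24
  bit 1 = 0: r = r^2 mod 41 = 24^2 = 2
  bit 2 = 0: r = r^2 mod 41 = 2^2 = 4
  -> A = 4
B = 24^5 mod 41  (bits of 5 = 101)
  bit 0 = 1: r = r^2 * 24 mod 41 = 1^2 * 24 = 1*24 = 24
  bit 1 = 0: r = r^2 mod 41 = 24^2 = 2
  bit 2 = 1: r = r^2 * 24 mod 41 = 2^2 * 24 = 4*24 = 14
  -> B = 14
s = B^a = 14^4 mod 41  (bits of 4 = 100)
  bit 0 = 1: r = r^2 * 14 mod 41 = 1^2 * 14 = 1*14 = 14
  bit 1 = 0: r = r^2 mod 41 = 14^2 = 32
  bit 2 = 0: r = r^2 mod 41 = 32^2 = 40
  -> s = B^a = 40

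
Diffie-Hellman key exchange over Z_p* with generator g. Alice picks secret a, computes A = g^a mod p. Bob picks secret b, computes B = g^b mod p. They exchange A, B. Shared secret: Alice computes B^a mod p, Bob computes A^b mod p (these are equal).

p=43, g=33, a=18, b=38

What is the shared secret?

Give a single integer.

Answer: 21

Derivation:
A = 33^18 mod 43  (bits of 18 = 10010)
  bit 0 = 1: r = r^2 * 33 mod 43 = 1^2 * 33 = 1*33 = 33
  bit 1 = 0: r = r^2 mod 43 = 33^2 = 14
  bit 2 = 0: r = r^2 mod 43 = 14^2 = 24
  bit 3 = 1: r = r^2 * 33 mod 43 = 24^2 * 33 = 17*33 = 2
  bit 4 = 0: r = r^2 mod 43 = 2^2 = 4
  -> A = 4
B = 33^38 mod 43  (bits of 38 = 100110)
  bit 0 = 1: r = r^2 * 33 mod 43 = 1^2 * 33 = 1*33 = 33
  bit 1 = 0: r = r^2 mod 43 = 33^2 = 14
  bit 2 = 0: r = r^2 mod 43 = 14^2 = 24
  bit 3 = 1: r = r^2 * 33 mod 43 = 24^2 * 33 = 17*33 = 2
  bit 4 = 1: r = r^2 * 33 mod 43 = 2^2 * 33 = 4*33 = 3
  bit 5 = 0: r = r^2 mod 43 = 3^2 = 9
  -> B = 9
s = B^a = 9^18 mod 43  (bits of 18 = 10010)
  bit 0 = 1: r = r^2 * 9 mod 43 = 1^2 * 9 = 1*9 = 9
  bit 1 = 0: r = r^2 mod 43 = 9^2 = 38
  bit 2 = 0: r = r^2 mod 43 = 38^2 = 25
  bit 3 = 1: r = r^2 * 9 mod 43 = 25^2 * 9 = 23*9 = 35
  bit 4 = 0: r = r^2 mod 43 = 35^2 = 21
  -> s = B^a = 21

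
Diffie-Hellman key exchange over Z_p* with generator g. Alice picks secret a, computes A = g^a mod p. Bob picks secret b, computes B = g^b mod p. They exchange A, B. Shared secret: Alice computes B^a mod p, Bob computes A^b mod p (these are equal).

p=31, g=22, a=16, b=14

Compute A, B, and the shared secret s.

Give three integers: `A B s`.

Answer: 9 7 7

Derivation:
A = 22^16 mod 31  (bits of 16 = 10000)
  bit 0 = 1: r = r^2 * 22 mod 31 = 1^2 * 22 = 1*22 = 22
  bit 1 = 0: r = r^2 mod 31 = 22^2 = 19
  bit 2 = 0: r = r^2 mod 31 = 19^2 = 20
  bit 3 = 0: r = r^2 mod 31 = 20^2 = 28
  bit 4 = 0: r = r^2 mod 31 = 28^2 = 9
  -> A = 9
B = 22^14 mod 31  (bits of 14 = 1110)
  bit 0 = 1: r = r^2 * 22 mod 31 = 1^2 * 22 = 1*22 = 22
  bit 1 = 1: r = r^2 * 22 mod 31 = 22^2 * 22 = 19*22 = 15
  bit 2 = 1: r = r^2 * 22 mod 31 = 15^2 * 22 = 8*22 = 21
  bit 3 = 0: r = r^2 mod 31 = 21^2 = 7
  -> B = 7
s = B^a = 7^16 mod 31  (bits of 16 = 10000)
  bit 0 = 1: r = r^2 * 7 mod 31 = 1^2 * 7 = 1*7 = 7
  bit 1 = 0: r = r^2 mod 31 = 7^2 = 18
  bit 2 = 0: r = r^2 mod 31 = 18^2 = 14
  bit 3 = 0: r = r^2 mod 31 = 14^2 = 10
  bit 4 = 0: r = r^2 mod 31 = 10^2 = 7
  -> s = B^a = 7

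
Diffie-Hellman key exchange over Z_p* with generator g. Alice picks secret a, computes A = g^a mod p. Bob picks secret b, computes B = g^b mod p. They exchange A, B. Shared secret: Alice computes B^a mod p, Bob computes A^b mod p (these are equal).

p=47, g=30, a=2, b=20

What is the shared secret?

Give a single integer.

A = 30^2 mod 47  (bits of 2 = 10)
  bit 0 = 1: r = r^2 * 30 mod 47 = 1^2 * 30 = 1*30 = 30
  bit 1 = 0: r = r^2 mod 47 = 30^2 = 7
  -> A = 7
B = 30^20 mod 47  (bits of 20 = 10100)
  bit 0 = 1: r = r^2 * 30 mod 47 = 1^2 * 30 = 1*30 = 30
  bit 1 = 0: r = r^2 mod 47 = 30^2 = 7
  bit 2 = 1: r = r^2 * 30 mod 47 = 7^2 * 30 = 2*30 = 13
  bit 3 = 0: r = r^2 mod 47 = 13^2 = 28
  bit 4 = 0: r = r^2 mod 47 = 28^2 = 32
  -> B = 32
s = B^a = 32^2 mod 47  (bits of 2 = 10)
  bit 0 = 1: r = r^2 * 32 mod 47 = 1^2 * 32 = 1*32 = 32
  bit 1 = 0: r = r^2 mod 47 = 32^2 = 37
  -> s = B^a = 37

Answer: 37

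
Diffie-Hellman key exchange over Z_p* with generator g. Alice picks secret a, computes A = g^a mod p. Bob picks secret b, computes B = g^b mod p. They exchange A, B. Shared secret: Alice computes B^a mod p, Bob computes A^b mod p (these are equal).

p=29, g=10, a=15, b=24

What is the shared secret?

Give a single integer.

A = 10^15 mod 29  (bits of 15 = 1111)
  bit 0 = 1: r = r^2 * 10 mod 29 = 1^2 * 10 = 1*10 = 10
  bit 1 = 1: r = r^2 * 10 mod 29 = 10^2 * 10 = 13*10 = 14
  bit 2 = 1: r = r^2 * 10 mod 29 = 14^2 * 10 = 22*10 = 17
  bit 3 = 1: r = r^2 * 10 mod 29 = 17^2 * 10 = 28*10 = 19
  -> A = 19
B = 10^24 mod 29  (bits of 24 = 11000)
  bit 0 = 1: r = r^2 * 10 mod 29 = 1^2 * 10 = 1*10 = 10
  bit 1 = 1: r = r^2 * 10 mod 29 = 10^2 * 10 = 13*10 = 14
  bit 2 = 0: r = r^2 mod 29 = 14^2 = 22
  bit 3 = 0: r = r^2 mod 29 = 22^2 = 20
  bit 4 = 0: r = r^2 mod 29 = 20^2 = 23
  -> B = 23
s = B^a = 23^15 mod 29  (bits of 15 = 1111)
  bit 0 = 1: r = r^2 * 23 mod 29 = 1^2 * 23 = 1*23 = 23
  bit 1 = 1: r = r^2 * 23 mod 29 = 23^2 * 23 = 7*23 = 16
  bit 2 = 1: r = r^2 * 23 mod 29 = 16^2 * 23 = 24*23 = 1
  bit 3 = 1: r = r^2 * 23 mod 29 = 1^2 * 23 = 1*23 = 23
  -> s = B^a = 23

Answer: 23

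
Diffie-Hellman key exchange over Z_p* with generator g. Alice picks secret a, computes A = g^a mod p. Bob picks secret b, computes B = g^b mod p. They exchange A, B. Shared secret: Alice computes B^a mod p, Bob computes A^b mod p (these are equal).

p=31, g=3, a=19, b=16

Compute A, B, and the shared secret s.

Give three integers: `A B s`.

A = 3^19 mod 31  (bits of 19 = 10011)
  bit 0 = 1: r = r^2 * 3 mod 31 = 1^2 * 3 = 1*3 = 3
  bit 1 = 0: r = r^2 mod 31 = 3^2 = 9
  bit 2 = 0: r = r^2 mod 31 = 9^2 = 19
  bit 3 = 1: r = r^2 * 3 mod 31 = 19^2 * 3 = 20*3 = 29
  bit 4 = 1: r = r^2 * 3 mod 31 = 29^2 * 3 = 4*3 = 12
  -> A = 12
B = 3^16 mod 31  (bits of 16 = 10000)
  bit 0 = 1: r = r^2 * 3 mod 31 = 1^2 * 3 = 1*3 = 3
  bit 1 = 0: r = r^2 mod 31 = 3^2 = 9
  bit 2 = 0: r = r^2 mod 31 = 9^2 = 19
  bit 3 = 0: r = r^2 mod 31 = 19^2 = 20
  bit 4 = 0: r = r^2 mod 31 = 20^2 = 28
  -> B = 28
s = B^a = 28^19 mod 31  (bits of 19 = 10011)
  bit 0 = 1: r = r^2 * 28 mod 31 = 1^2 * 28 = 1*28 = 28
  bit 1 = 0: r = r^2 mod 31 = 28^2 = 9
  bit 2 = 0: r = r^2 mod 31 = 9^2 = 19
  bit 3 = 1: r = r^2 * 28 mod 31 = 19^2 * 28 = 20*28 = 2
  bit 4 = 1: r = r^2 * 28 mod 31 = 2^2 * 28 = 4*28 = 19
  -> s = B^a = 19

Answer: 12 28 19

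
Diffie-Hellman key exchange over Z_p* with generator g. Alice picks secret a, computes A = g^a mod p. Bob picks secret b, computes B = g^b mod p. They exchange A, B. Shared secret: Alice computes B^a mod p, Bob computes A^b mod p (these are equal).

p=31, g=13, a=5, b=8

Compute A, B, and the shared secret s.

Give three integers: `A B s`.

Answer: 6 7 5

Derivation:
A = 13^5 mod 31  (bits of 5 = 101)
  bit 0 = 1: r = r^2 * 13 mod 31 = 1^2 * 13 = 1*13 = 13
  bit 1 = 0: r = r^2 mod 31 = 13^2 = 14
  bit 2 = 1: r = r^2 * 13 mod 31 = 14^2 * 13 = 10*13 = 6
  -> A = 6
B = 13^8 mod 31  (bits of 8 = 1000)
  bit 0 = 1: r = r^2 * 13 mod 31 = 1^2 * 13 = 1*13 = 13
  bit 1 = 0: r = r^2 mod 31 = 13^2 = 14
  bit 2 = 0: r = r^2 mod 31 = 14^2 = 10
  bit 3 = 0: r = r^2 mod 31 = 10^2 = 7
  -> B = 7
s = B^a = 7^5 mod 31  (bits of 5 = 101)
  bit 0 = 1: r = r^2 * 7 mod 31 = 1^2 * 7 = 1*7 = 7
  bit 1 = 0: r = r^2 mod 31 = 7^2 = 18
  bit 2 = 1: r = r^2 * 7 mod 31 = 18^2 * 7 = 14*7 = 5
  -> s = B^a = 5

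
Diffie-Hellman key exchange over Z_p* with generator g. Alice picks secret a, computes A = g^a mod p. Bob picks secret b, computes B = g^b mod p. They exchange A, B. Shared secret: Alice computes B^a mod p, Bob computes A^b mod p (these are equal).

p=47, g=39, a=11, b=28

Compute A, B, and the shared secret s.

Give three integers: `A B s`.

Answer: 10 9 16

Derivation:
A = 39^11 mod 47  (bits of 11 = 1011)
  bit 0 = 1: r = r^2 * 39 mod 47 = 1^2 * 39 = 1*39 = 39
  bit 1 = 0: r = r^2 mod 47 = 39^2 = 17
  bit 2 = 1: r = r^2 * 39 mod 47 = 17^2 * 39 = 7*39 = 38
  bit 3 = 1: r = r^2 * 39 mod 47 = 38^2 * 39 = 34*39 = 10
  -> A = 10
B = 39^28 mod 47  (bits of 28 = 11100)
  bit 0 = 1: r = r^2 * 39 mod 47 = 1^2 * 39 = 1*39 = 39
  bit 1 = 1: r = r^2 * 39 mod 47 = 39^2 * 39 = 17*39 = 5
  bit 2 = 1: r = r^2 * 39 mod 47 = 5^2 * 39 = 25*39 = 35
  bit 3 = 0: r = r^2 mod 47 = 35^2 = 3
  bit 4 = 0: r = r^2 mod 47 = 3^2 = 9
  -> B = 9
s = B^a = 9^11 mod 47  (bits of 11 = 1011)
  bit 0 = 1: r = r^2 * 9 mod 47 = 1^2 * 9 = 1*9 = 9
  bit 1 = 0: r = r^2 mod 47 = 9^2 = 34
  bit 2 = 1: r = r^2 * 9 mod 47 = 34^2 * 9 = 28*9 = 17
  bit 3 = 1: r = r^2 * 9 mod 47 = 17^2 * 9 = 7*9 = 16
  -> s = B^a = 16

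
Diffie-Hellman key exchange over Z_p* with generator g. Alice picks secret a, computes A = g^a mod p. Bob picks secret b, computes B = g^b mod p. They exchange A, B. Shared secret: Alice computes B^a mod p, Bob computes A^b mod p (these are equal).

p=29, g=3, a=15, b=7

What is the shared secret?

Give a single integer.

A = 3^15 mod 29  (bits of 15 = 1111)
  bit 0 = 1: r = r^2 * 3 mod 29 = 1^2 * 3 = 1*3 = 3
  bit 1 = 1: r = r^2 * 3 mod 29 = 3^2 * 3 = 9*3 = 27
  bit 2 = 1: r = r^2 * 3 mod 29 = 27^2 * 3 = 4*3 = 12
  bit 3 = 1: r = r^2 * 3 mod 29 = 12^2 * 3 = 28*3 = 26
  -> A = 26
B = 3^7 mod 29  (bits of 7 = 111)
  bit 0 = 1: r = r^2 * 3 mod 29 = 1^2 * 3 = 1*3 = 3
  bit 1 = 1: r = r^2 * 3 mod 29 = 3^2 * 3 = 9*3 = 27
  bit 2 = 1: r = r^2 * 3 mod 29 = 27^2 * 3 = 4*3 = 12
  -> B = 12
s = B^a = 12^15 mod 29  (bits of 15 = 1111)
  bit 0 = 1: r = r^2 * 12 mod 29 = 1^2 * 12 = 1*12 = 12
  bit 1 = 1: r = r^2 * 12 mod 29 = 12^2 * 12 = 28*12 = 17
  bit 2 = 1: r = r^2 * 12 mod 29 = 17^2 * 12 = 28*12 = 17
  bit 3 = 1: r = r^2 * 12 mod 29 = 17^2 * 12 = 28*12 = 17
  -> s = B^a = 17

Answer: 17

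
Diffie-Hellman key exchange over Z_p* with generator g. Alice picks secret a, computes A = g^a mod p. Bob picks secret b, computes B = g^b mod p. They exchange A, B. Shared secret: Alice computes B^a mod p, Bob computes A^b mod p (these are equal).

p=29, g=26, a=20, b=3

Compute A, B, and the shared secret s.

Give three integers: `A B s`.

A = 26^20 mod 29  (bits of 20 = 10100)
  bit 0 = 1: r = r^2 * 26 mod 29 = 1^2 * 26 = 1*26 = 26
  bit 1 = 0: r = r^2 mod 29 = 26^2 = 9
  bit 2 = 1: r = r^2 * 26 mod 29 = 9^2 * 26 = 23*26 = 18
  bit 3 = 0: r = r^2 mod 29 = 18^2 = 5
  bit 4 = 0: r = r^2 mod 29 = 5^2 = 25
  -> A = 25
B = 26^3 mod 29  (bits of 3 = 11)
  bit 0 = 1: r = r^2 * 26 mod 29 = 1^2 * 26 = 1*26 = 26
  bit 1 = 1: r = r^2 * 26 mod 29 = 26^2 * 26 = 9*26 = 2
  -> B = 2
s = B^a = 2^20 mod 29  (bits of 20 = 10100)
  bit 0 = 1: r = r^2 * 2 mod 29 = 1^2 * 2 = 1*2 = 2
  bit 1 = 0: r = r^2 mod 29 = 2^2 = 4
  bit 2 = 1: r = r^2 * 2 mod 29 = 4^2 * 2 = 16*2 = 3
  bit 3 = 0: r = r^2 mod 29 = 3^2 = 9
  bit 4 = 0: r = r^2 mod 29 = 9^2 = 23
  -> s = B^a = 23

Answer: 25 2 23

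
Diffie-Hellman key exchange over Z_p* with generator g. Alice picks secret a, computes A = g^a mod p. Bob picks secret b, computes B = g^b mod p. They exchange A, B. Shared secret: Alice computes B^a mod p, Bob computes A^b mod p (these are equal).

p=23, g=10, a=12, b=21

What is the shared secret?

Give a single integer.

A = 10^12 mod 23  (bits of 12 = 1100)
  bit 0 = 1: r = r^2 * 10 mod 23 = 1^2 * 10 = 1*10 = 10
  bit 1 = 1: r = r^2 * 10 mod 23 = 10^2 * 10 = 8*10 = 11
  bit 2 = 0: r = r^2 mod 23 = 11^2 = 6
  bit 3 = 0: r = r^2 mod 23 = 6^2 = 13
  -> A = 13
B = 10^21 mod 23  (bits of 21 = 10101)
  bit 0 = 1: r = r^2 * 10 mod 23 = 1^2 * 10 = 1*10 = 10
  bit 1 = 0: r = r^2 mod 23 = 10^2 = 8
  bit 2 = 1: r = r^2 * 10 mod 23 = 8^2 * 10 = 18*10 = 19
  bit 3 = 0: r = r^2 mod 23 = 19^2 = 16
  bit 4 = 1: r = r^2 * 10 mod 23 = 16^2 * 10 = 3*10 = 7
  -> B = 7
s = B^a = 7^12 mod 23  (bits of 12 = 1100)
  bit 0 = 1: r = r^2 * 7 mod 23 = 1^2 * 7 = 1*7 = 7
  bit 1 = 1: r = r^2 * 7 mod 23 = 7^2 * 7 = 3*7 = 21
  bit 2 = 0: r = r^2 mod 23 = 21^2 = 4
  bit 3 = 0: r = r^2 mod 23 = 4^2 = 16
  -> s = B^a = 16

Answer: 16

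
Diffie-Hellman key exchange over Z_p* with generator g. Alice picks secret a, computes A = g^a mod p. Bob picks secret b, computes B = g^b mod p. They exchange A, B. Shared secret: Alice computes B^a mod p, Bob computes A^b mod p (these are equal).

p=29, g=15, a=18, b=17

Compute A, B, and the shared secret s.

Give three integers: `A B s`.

A = 15^18 mod 29  (bits of 18 = 10010)
  bit 0 = 1: r = r^2 * 15 mod 29 = 1^2 * 15 = 1*15 = 15
  bit 1 = 0: r = r^2 mod 29 = 15^2 = 22
  bit 2 = 0: r = r^2 mod 29 = 22^2 = 20
  bit 3 = 1: r = r^2 * 15 mod 29 = 20^2 * 15 = 23*15 = 26
  bit 4 = 0: r = r^2 mod 29 = 26^2 = 9
  -> A = 9
B = 15^17 mod 29  (bits of 17 = 10001)
  bit 0 = 1: r = r^2 * 15 mod 29 = 1^2 * 15 = 1*15 = 15
  bit 1 = 0: r = r^2 mod 29 = 15^2 = 22
  bit 2 = 0: r = r^2 mod 29 = 22^2 = 20
  bit 3 = 0: r = r^2 mod 29 = 20^2 = 23
  bit 4 = 1: r = r^2 * 15 mod 29 = 23^2 * 15 = 7*15 = 18
  -> B = 18
s = B^a = 18^18 mod 29  (bits of 18 = 10010)
  bit 0 = 1: r = r^2 * 18 mod 29 = 1^2 * 18 = 1*18 = 18
  bit 1 = 0: r = r^2 mod 29 = 18^2 = 5
  bit 2 = 0: r = r^2 mod 29 = 5^2 = 25
  bit 3 = 1: r = r^2 * 18 mod 29 = 25^2 * 18 = 16*18 = 27
  bit 4 = 0: r = r^2 mod 29 = 27^2 = 4
  -> s = B^a = 4

Answer: 9 18 4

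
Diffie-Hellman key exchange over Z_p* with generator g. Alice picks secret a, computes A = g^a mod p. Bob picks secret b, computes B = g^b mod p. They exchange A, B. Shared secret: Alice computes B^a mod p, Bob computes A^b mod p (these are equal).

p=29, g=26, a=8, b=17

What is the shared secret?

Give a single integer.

A = 26^8 mod 29  (bits of 8 = 1000)
  bit 0 = 1: r = r^2 * 26 mod 29 = 1^2 * 26 = 1*26 = 26
  bit 1 = 0: r = r^2 mod 29 = 26^2 = 9
  bit 2 = 0: r = r^2 mod 29 = 9^2 = 23
  bit 3 = 0: r = r^2 mod 29 = 23^2 = 7
  -> A = 7
B = 26^17 mod 29  (bits of 17 = 10001)
  bit 0 = 1: r = r^2 * 26 mod 29 = 1^2 * 26 = 1*26 = 26
  bit 1 = 0: r = r^2 mod 29 = 26^2 = 9
  bit 2 = 0: r = r^2 mod 29 = 9^2 = 23
  bit 3 = 0: r = r^2 mod 29 = 23^2 = 7
  bit 4 = 1: r = r^2 * 26 mod 29 = 7^2 * 26 = 20*26 = 27
  -> B = 27
s = B^a = 27^8 mod 29  (bits of 8 = 1000)
  bit 0 = 1: r = r^2 * 27 mod 29 = 1^2 * 27 = 1*27 = 27
  bit 1 = 0: r = r^2 mod 29 = 27^2 = 4
  bit 2 = 0: r = r^2 mod 29 = 4^2 = 16
  bit 3 = 0: r = r^2 mod 29 = 16^2 = 24
  -> s = B^a = 24

Answer: 24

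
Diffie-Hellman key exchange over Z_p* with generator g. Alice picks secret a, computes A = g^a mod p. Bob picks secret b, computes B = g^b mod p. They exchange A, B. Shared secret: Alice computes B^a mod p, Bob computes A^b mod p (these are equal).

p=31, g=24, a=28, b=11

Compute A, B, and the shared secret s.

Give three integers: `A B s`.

A = 24^28 mod 31  (bits of 28 = 11100)
  bit 0 = 1: r = r^2 * 24 mod 31 = 1^2 * 24 = 1*24 = 24
  bit 1 = 1: r = r^2 * 24 mod 31 = 24^2 * 24 = 18*24 = 29
  bit 2 = 1: r = r^2 * 24 mod 31 = 29^2 * 24 = 4*24 = 3
  bit 3 = 0: r = r^2 mod 31 = 3^2 = 9
  bit 4 = 0: r = r^2 mod 31 = 9^2 = 19
  -> A = 19
B = 24^11 mod 31  (bits of 11 = 1011)
  bit 0 = 1: r = r^2 * 24 mod 31 = 1^2 * 24 = 1*24 = 24
  bit 1 = 0: r = r^2 mod 31 = 24^2 = 18
  bit 2 = 1: r = r^2 * 24 mod 31 = 18^2 * 24 = 14*24 = 26
  bit 3 = 1: r = r^2 * 24 mod 31 = 26^2 * 24 = 25*24 = 11
  -> B = 11
s = B^a = 11^28 mod 31  (bits of 28 = 11100)
  bit 0 = 1: r = r^2 * 11 mod 31 = 1^2 * 11 = 1*11 = 11
  bit 1 = 1: r = r^2 * 11 mod 31 = 11^2 * 11 = 28*11 = 29
  bit 2 = 1: r = r^2 * 11 mod 31 = 29^2 * 11 = 4*11 = 13
  bit 3 = 0: r = r^2 mod 31 = 13^2 = 14
  bit 4 = 0: r = r^2 mod 31 = 14^2 = 10
  -> s = B^a = 10

Answer: 19 11 10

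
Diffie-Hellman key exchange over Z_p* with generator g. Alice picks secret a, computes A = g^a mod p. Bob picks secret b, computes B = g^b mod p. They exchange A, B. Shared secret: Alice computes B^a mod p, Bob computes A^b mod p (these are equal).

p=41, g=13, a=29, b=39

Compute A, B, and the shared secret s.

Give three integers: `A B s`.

Answer: 34 19 35

Derivation:
A = 13^29 mod 41  (bits of 29 = 11101)
  bit 0 = 1: r = r^2 * 13 mod 41 = 1^2 * 13 = 1*13 = 13
  bit 1 = 1: r = r^2 * 13 mod 41 = 13^2 * 13 = 5*13 = 24
  bit 2 = 1: r = r^2 * 13 mod 41 = 24^2 * 13 = 2*13 = 26
  bit 3 = 0: r = r^2 mod 41 = 26^2 = 20
  bit 4 = 1: r = r^2 * 13 mod 41 = 20^2 * 13 = 31*13 = 34
  -> A = 34
B = 13^39 mod 41  (bits of 39 = 100111)
  bit 0 = 1: r = r^2 * 13 mod 41 = 1^2 * 13 = 1*13 = 13
  bit 1 = 0: r = r^2 mod 41 = 13^2 = 5
  bit 2 = 0: r = r^2 mod 41 = 5^2 = 25
  bit 3 = 1: r = r^2 * 13 mod 41 = 25^2 * 13 = 10*13 = 7
  bit 4 = 1: r = r^2 * 13 mod 41 = 7^2 * 13 = 8*13 = 22
  bit 5 = 1: r = r^2 * 13 mod 41 = 22^2 * 13 = 33*13 = 19
  -> B = 19
s = B^a = 19^29 mod 41  (bits of 29 = 11101)
  bit 0 = 1: r = r^2 * 19 mod 41 = 1^2 * 19 = 1*19 = 19
  bit 1 = 1: r = r^2 * 19 mod 41 = 19^2 * 19 = 33*19 = 12
  bit 2 = 1: r = r^2 * 19 mod 41 = 12^2 * 19 = 21*19 = 30
  bit 3 = 0: r = r^2 mod 41 = 30^2 = 39
  bit 4 = 1: r = r^2 * 19 mod 41 = 39^2 * 19 = 4*19 = 35
  -> s = B^a = 35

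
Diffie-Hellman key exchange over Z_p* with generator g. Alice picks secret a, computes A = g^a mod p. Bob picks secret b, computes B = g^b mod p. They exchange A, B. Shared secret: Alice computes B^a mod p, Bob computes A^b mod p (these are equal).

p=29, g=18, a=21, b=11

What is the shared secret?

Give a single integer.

Answer: 17

Derivation:
A = 18^21 mod 29  (bits of 21 = 10101)
  bit 0 = 1: r = r^2 * 18 mod 29 = 1^2 * 18 = 1*18 = 18
  bit 1 = 0: r = r^2 mod 29 = 18^2 = 5
  bit 2 = 1: r = r^2 * 18 mod 29 = 5^2 * 18 = 25*18 = 15
  bit 3 = 0: r = r^2 mod 29 = 15^2 = 22
  bit 4 = 1: r = r^2 * 18 mod 29 = 22^2 * 18 = 20*18 = 12
  -> A = 12
B = 18^11 mod 29  (bits of 11 = 1011)
  bit 0 = 1: r = r^2 * 18 mod 29 = 1^2 * 18 = 1*18 = 18
  bit 1 = 0: r = r^2 mod 29 = 18^2 = 5
  bit 2 = 1: r = r^2 * 18 mod 29 = 5^2 * 18 = 25*18 = 15
  bit 3 = 1: r = r^2 * 18 mod 29 = 15^2 * 18 = 22*18 = 19
  -> B = 19
s = B^a = 19^21 mod 29  (bits of 21 = 10101)
  bit 0 = 1: r = r^2 * 19 mod 29 = 1^2 * 19 = 1*19 = 19
  bit 1 = 0: r = r^2 mod 29 = 19^2 = 13
  bit 2 = 1: r = r^2 * 19 mod 29 = 13^2 * 19 = 24*19 = 21
  bit 3 = 0: r = r^2 mod 29 = 21^2 = 6
  bit 4 = 1: r = r^2 * 19 mod 29 = 6^2 * 19 = 7*19 = 17
  -> s = B^a = 17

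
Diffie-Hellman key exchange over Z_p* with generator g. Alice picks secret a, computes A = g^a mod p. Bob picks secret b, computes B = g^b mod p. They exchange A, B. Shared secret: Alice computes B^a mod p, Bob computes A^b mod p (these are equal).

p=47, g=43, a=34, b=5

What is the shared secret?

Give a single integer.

A = 43^34 mod 47  (bits of 34 = 100010)
  bit 0 = 1: r = r^2 * 43 mod 47 = 1^2 * 43 = 1*43 = 43
  bit 1 = 0: r = r^2 mod 47 = 43^2 = 16
  bit 2 = 0: r = r^2 mod 47 = 16^2 = 21
  bit 3 = 0: r = r^2 mod 47 = 21^2 = 18
  bit 4 = 1: r = r^2 * 43 mod 47 = 18^2 * 43 = 42*43 = 20
  bit 5 = 0: r = r^2 mod 47 = 20^2 = 24
  -> A = 24
B = 43^5 mod 47  (bits of 5 = 101)
  bit 0 = 1: r = r^2 * 43 mod 47 = 1^2 * 43 = 1*43 = 43
  bit 1 = 0: r = r^2 mod 47 = 43^2 = 16
  bit 2 = 1: r = r^2 * 43 mod 47 = 16^2 * 43 = 21*43 = 10
  -> B = 10
s = B^a = 10^34 mod 47  (bits of 34 = 100010)
  bit 0 = 1: r = r^2 * 10 mod 47 = 1^2 * 10 = 1*10 = 10
  bit 1 = 0: r = r^2 mod 47 = 10^2 = 6
  bit 2 = 0: r = r^2 mod 47 = 6^2 = 36
  bit 3 = 0: r = r^2 mod 47 = 36^2 = 27
  bit 4 = 1: r = r^2 * 10 mod 47 = 27^2 * 10 = 24*10 = 5
  bit 5 = 0: r = r^2 mod 47 = 5^2 = 25
  -> s = B^a = 25

Answer: 25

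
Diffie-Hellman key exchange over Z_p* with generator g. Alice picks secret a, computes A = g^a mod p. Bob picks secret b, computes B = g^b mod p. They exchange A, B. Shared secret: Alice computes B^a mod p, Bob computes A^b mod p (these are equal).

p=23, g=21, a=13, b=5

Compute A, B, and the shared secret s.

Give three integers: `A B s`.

A = 21^13 mod 23  (bits of 13 = 1101)
  bit 0 = 1: r = r^2 * 21 mod 23 = 1^2 * 21 = 1*21 = 21
  bit 1 = 1: r = r^2 * 21 mod 23 = 21^2 * 21 = 4*21 = 15
  bit 2 = 0: r = r^2 mod 23 = 15^2 = 18
  bit 3 = 1: r = r^2 * 21 mod 23 = 18^2 * 21 = 2*21 = 19
  -> A = 19
B = 21^5 mod 23  (bits of 5 = 101)
  bit 0 = 1: r = r^2 * 21 mod 23 = 1^2 * 21 = 1*21 = 21
  bit 1 = 0: r = r^2 mod 23 = 21^2 = 4
  bit 2 = 1: r = r^2 * 21 mod 23 = 4^2 * 21 = 16*21 = 14
  -> B = 14
s = B^a = 14^13 mod 23  (bits of 13 = 1101)
  bit 0 = 1: r = r^2 * 14 mod 23 = 1^2 * 14 = 1*14 = 14
  bit 1 = 1: r = r^2 * 14 mod 23 = 14^2 * 14 = 12*14 = 7
  bit 2 = 0: r = r^2 mod 23 = 7^2 = 3
  bit 3 = 1: r = r^2 * 14 mod 23 = 3^2 * 14 = 9*14 = 11
  -> s = B^a = 11

Answer: 19 14 11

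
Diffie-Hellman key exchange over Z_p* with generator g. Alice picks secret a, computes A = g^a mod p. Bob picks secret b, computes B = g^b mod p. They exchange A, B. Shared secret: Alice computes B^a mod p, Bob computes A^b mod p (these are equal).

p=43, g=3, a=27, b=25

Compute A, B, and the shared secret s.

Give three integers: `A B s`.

Answer: 2 5 27

Derivation:
A = 3^27 mod 43  (bits of 27 = 11011)
  bit 0 = 1: r = r^2 * 3 mod 43 = 1^2 * 3 = 1*3 = 3
  bit 1 = 1: r = r^2 * 3 mod 43 = 3^2 * 3 = 9*3 = 27
  bit 2 = 0: r = r^2 mod 43 = 27^2 = 41
  bit 3 = 1: r = r^2 * 3 mod 43 = 41^2 * 3 = 4*3 = 12
  bit 4 = 1: r = r^2 * 3 mod 43 = 12^2 * 3 = 15*3 = 2
  -> A = 2
B = 3^25 mod 43  (bits of 25 = 11001)
  bit 0 = 1: r = r^2 * 3 mod 43 = 1^2 * 3 = 1*3 = 3
  bit 1 = 1: r = r^2 * 3 mod 43 = 3^2 * 3 = 9*3 = 27
  bit 2 = 0: r = r^2 mod 43 = 27^2 = 41
  bit 3 = 0: r = r^2 mod 43 = 41^2 = 4
  bit 4 = 1: r = r^2 * 3 mod 43 = 4^2 * 3 = 16*3 = 5
  -> B = 5
s = B^a = 5^27 mod 43  (bits of 27 = 11011)
  bit 0 = 1: r = r^2 * 5 mod 43 = 1^2 * 5 = 1*5 = 5
  bit 1 = 1: r = r^2 * 5 mod 43 = 5^2 * 5 = 25*5 = 39
  bit 2 = 0: r = r^2 mod 43 = 39^2 = 16
  bit 3 = 1: r = r^2 * 5 mod 43 = 16^2 * 5 = 41*5 = 33
  bit 4 = 1: r = r^2 * 5 mod 43 = 33^2 * 5 = 14*5 = 27
  -> s = B^a = 27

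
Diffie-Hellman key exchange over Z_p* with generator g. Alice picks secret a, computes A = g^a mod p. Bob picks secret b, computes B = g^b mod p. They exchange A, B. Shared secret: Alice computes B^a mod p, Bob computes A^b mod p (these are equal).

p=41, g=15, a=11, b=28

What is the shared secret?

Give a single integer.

Answer: 23

Derivation:
A = 15^11 mod 41  (bits of 11 = 1011)
  bit 0 = 1: r = r^2 * 15 mod 41 = 1^2 * 15 = 1*15 = 15
  bit 1 = 0: r = r^2 mod 41 = 15^2 = 20
  bit 2 = 1: r = r^2 * 15 mod 41 = 20^2 * 15 = 31*15 = 14
  bit 3 = 1: r = r^2 * 15 mod 41 = 14^2 * 15 = 32*15 = 29
  -> A = 29
B = 15^28 mod 41  (bits of 28 = 11100)
  bit 0 = 1: r = r^2 * 15 mod 41 = 1^2 * 15 = 1*15 = 15
  bit 1 = 1: r = r^2 * 15 mod 41 = 15^2 * 15 = 20*15 = 13
  bit 2 = 1: r = r^2 * 15 mod 41 = 13^2 * 15 = 5*15 = 34
  bit 3 = 0: r = r^2 mod 41 = 34^2 = 8
  bit 4 = 0: r = r^2 mod 41 = 8^2 = 23
  -> B = 23
s = B^a = 23^11 mod 41  (bits of 11 = 1011)
  bit 0 = 1: r = r^2 * 23 mod 41 = 1^2 * 23 = 1*23 = 23
  bit 1 = 0: r = r^2 mod 41 = 23^2 = 37
  bit 2 = 1: r = r^2 * 23 mod 41 = 37^2 * 23 = 16*23 = 40
  bit 3 = 1: r = r^2 * 23 mod 41 = 40^2 * 23 = 1*23 = 23
  -> s = B^a = 23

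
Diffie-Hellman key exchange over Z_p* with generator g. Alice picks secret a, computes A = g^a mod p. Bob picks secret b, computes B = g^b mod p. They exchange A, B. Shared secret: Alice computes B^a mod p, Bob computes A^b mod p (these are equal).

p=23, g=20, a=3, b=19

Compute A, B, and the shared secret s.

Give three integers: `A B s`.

A = 20^3 mod 23  (bits of 3 = 11)
  bit 0 = 1: r = r^2 * 20 mod 23 = 1^2 * 20 = 1*20 = 20
  bit 1 = 1: r = r^2 * 20 mod 23 = 20^2 * 20 = 9*20 = 19
  -> A = 19
B = 20^19 mod 23  (bits of 19 = 10011)
  bit 0 = 1: r = r^2 * 20 mod 23 = 1^2 * 20 = 1*20 = 20
  bit 1 = 0: r = r^2 mod 23 = 20^2 = 9
  bit 2 = 0: r = r^2 mod 23 = 9^2 = 12
  bit 3 = 1: r = r^2 * 20 mod 23 = 12^2 * 20 = 6*20 = 5
  bit 4 = 1: r = r^2 * 20 mod 23 = 5^2 * 20 = 2*20 = 17
  -> B = 17
s = B^a = 17^3 mod 23  (bits of 3 = 11)
  bit 0 = 1: r = r^2 * 17 mod 23 = 1^2 * 17 = 1*17 = 17
  bit 1 = 1: r = r^2 * 17 mod 23 = 17^2 * 17 = 13*17 = 14
  -> s = B^a = 14

Answer: 19 17 14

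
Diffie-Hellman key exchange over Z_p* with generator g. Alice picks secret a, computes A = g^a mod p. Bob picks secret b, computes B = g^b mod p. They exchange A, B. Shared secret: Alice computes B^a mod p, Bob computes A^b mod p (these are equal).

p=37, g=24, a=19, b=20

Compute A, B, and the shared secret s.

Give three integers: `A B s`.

Answer: 13 16 16

Derivation:
A = 24^19 mod 37  (bits of 19 = 10011)
  bit 0 = 1: r = r^2 * 24 mod 37 = 1^2 * 24 = 1*24 = 24
  bit 1 = 0: r = r^2 mod 37 = 24^2 = 21
  bit 2 = 0: r = r^2 mod 37 = 21^2 = 34
  bit 3 = 1: r = r^2 * 24 mod 37 = 34^2 * 24 = 9*24 = 31
  bit 4 = 1: r = r^2 * 24 mod 37 = 31^2 * 24 = 36*24 = 13
  -> A = 13
B = 24^20 mod 37  (bits of 20 = 10100)
  bit 0 = 1: r = r^2 * 24 mod 37 = 1^2 * 24 = 1*24 = 24
  bit 1 = 0: r = r^2 mod 37 = 24^2 = 21
  bit 2 = 1: r = r^2 * 24 mod 37 = 21^2 * 24 = 34*24 = 2
  bit 3 = 0: r = r^2 mod 37 = 2^2 = 4
  bit 4 = 0: r = r^2 mod 37 = 4^2 = 16
  -> B = 16
s = B^a = 16^19 mod 37  (bits of 19 = 10011)
  bit 0 = 1: r = r^2 * 16 mod 37 = 1^2 * 16 = 1*16 = 16
  bit 1 = 0: r = r^2 mod 37 = 16^2 = 34
  bit 2 = 0: r = r^2 mod 37 = 34^2 = 9
  bit 3 = 1: r = r^2 * 16 mod 37 = 9^2 * 16 = 7*16 = 1
  bit 4 = 1: r = r^2 * 16 mod 37 = 1^2 * 16 = 1*16 = 16
  -> s = B^a = 16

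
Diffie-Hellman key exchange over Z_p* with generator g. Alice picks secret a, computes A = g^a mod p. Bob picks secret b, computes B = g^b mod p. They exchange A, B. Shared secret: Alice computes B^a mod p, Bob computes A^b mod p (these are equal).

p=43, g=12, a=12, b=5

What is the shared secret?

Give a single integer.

Answer: 16

Derivation:
A = 12^12 mod 43  (bits of 12 = 1100)
  bit 0 = 1: r = r^2 * 12 mod 43 = 1^2 * 12 = 1*12 = 12
  bit 1 = 1: r = r^2 * 12 mod 43 = 12^2 * 12 = 15*12 = 8
  bit 2 = 0: r = r^2 mod 43 = 8^2 = 21
  bit 3 = 0: r = r^2 mod 43 = 21^2 = 11
  -> A = 11
B = 12^5 mod 43  (bits of 5 = 101)
  bit 0 = 1: r = r^2 * 12 mod 43 = 1^2 * 12 = 1*12 = 12
  bit 1 = 0: r = r^2 mod 43 = 12^2 = 15
  bit 2 = 1: r = r^2 * 12 mod 43 = 15^2 * 12 = 10*12 = 34
  -> B = 34
s = B^a = 34^12 mod 43  (bits of 12 = 1100)
  bit 0 = 1: r = r^2 * 34 mod 43 = 1^2 * 34 = 1*34 = 34
  bit 1 = 1: r = r^2 * 34 mod 43 = 34^2 * 34 = 38*34 = 2
  bit 2 = 0: r = r^2 mod 43 = 2^2 = 4
  bit 3 = 0: r = r^2 mod 43 = 4^2 = 16
  -> s = B^a = 16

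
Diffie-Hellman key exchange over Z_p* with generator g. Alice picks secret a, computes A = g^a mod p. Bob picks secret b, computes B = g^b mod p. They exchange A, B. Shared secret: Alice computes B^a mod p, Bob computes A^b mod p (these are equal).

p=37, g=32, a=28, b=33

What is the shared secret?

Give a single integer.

Answer: 26

Derivation:
A = 32^28 mod 37  (bits of 28 = 11100)
  bit 0 = 1: r = r^2 * 32 mod 37 = 1^2 * 32 = 1*32 = 32
  bit 1 = 1: r = r^2 * 32 mod 37 = 32^2 * 32 = 25*32 = 23
  bit 2 = 1: r = r^2 * 32 mod 37 = 23^2 * 32 = 11*32 = 19
  bit 3 = 0: r = r^2 mod 37 = 19^2 = 28
  bit 4 = 0: r = r^2 mod 37 = 28^2 = 7
  -> A = 7
B = 32^33 mod 37  (bits of 33 = 100001)
  bit 0 = 1: r = r^2 * 32 mod 37 = 1^2 * 32 = 1*32 = 32
  bit 1 = 0: r = r^2 mod 37 = 32^2 = 25
  bit 2 = 0: r = r^2 mod 37 = 25^2 = 33
  bit 3 = 0: r = r^2 mod 37 = 33^2 = 16
  bit 4 = 0: r = r^2 mod 37 = 16^2 = 34
  bit 5 = 1: r = r^2 * 32 mod 37 = 34^2 * 32 = 9*32 = 29
  -> B = 29
s = B^a = 29^28 mod 37  (bits of 28 = 11100)
  bit 0 = 1: r = r^2 * 29 mod 37 = 1^2 * 29 = 1*29 = 29
  bit 1 = 1: r = r^2 * 29 mod 37 = 29^2 * 29 = 27*29 = 6
  bit 2 = 1: r = r^2 * 29 mod 37 = 6^2 * 29 = 36*29 = 8
  bit 3 = 0: r = r^2 mod 37 = 8^2 = 27
  bit 4 = 0: r = r^2 mod 37 = 27^2 = 26
  -> s = B^a = 26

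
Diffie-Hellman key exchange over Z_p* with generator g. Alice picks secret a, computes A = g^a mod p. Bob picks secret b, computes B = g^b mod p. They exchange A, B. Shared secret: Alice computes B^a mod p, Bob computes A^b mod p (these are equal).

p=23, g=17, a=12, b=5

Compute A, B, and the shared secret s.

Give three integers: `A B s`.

Answer: 6 21 2

Derivation:
A = 17^12 mod 23  (bits of 12 = 1100)
  bit 0 = 1: r = r^2 * 17 mod 23 = 1^2 * 17 = 1*17 = 17
  bit 1 = 1: r = r^2 * 17 mod 23 = 17^2 * 17 = 13*17 = 14
  bit 2 = 0: r = r^2 mod 23 = 14^2 = 12
  bit 3 = 0: r = r^2 mod 23 = 12^2 = 6
  -> A = 6
B = 17^5 mod 23  (bits of 5 = 101)
  bit 0 = 1: r = r^2 * 17 mod 23 = 1^2 * 17 = 1*17 = 17
  bit 1 = 0: r = r^2 mod 23 = 17^2 = 13
  bit 2 = 1: r = r^2 * 17 mod 23 = 13^2 * 17 = 8*17 = 21
  -> B = 21
s = B^a = 21^12 mod 23  (bits of 12 = 1100)
  bit 0 = 1: r = r^2 * 21 mod 23 = 1^2 * 21 = 1*21 = 21
  bit 1 = 1: r = r^2 * 21 mod 23 = 21^2 * 21 = 4*21 = 15
  bit 2 = 0: r = r^2 mod 23 = 15^2 = 18
  bit 3 = 0: r = r^2 mod 23 = 18^2 = 2
  -> s = B^a = 2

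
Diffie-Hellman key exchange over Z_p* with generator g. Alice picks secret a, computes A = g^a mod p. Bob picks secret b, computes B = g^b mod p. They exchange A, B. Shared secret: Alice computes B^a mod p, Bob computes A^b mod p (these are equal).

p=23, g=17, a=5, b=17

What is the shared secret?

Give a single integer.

A = 17^5 mod 23  (bits of 5 = 101)
  bit 0 = 1: r = r^2 * 17 mod 23 = 1^2 * 17 = 1*17 = 17
  bit 1 = 0: r = r^2 mod 23 = 17^2 = 13
  bit 2 = 1: r = r^2 * 17 mod 23 = 13^2 * 17 = 8*17 = 21
  -> A = 21
B = 17^17 mod 23  (bits of 17 = 10001)
  bit 0 = 1: r = r^2 * 17 mod 23 = 1^2 * 17 = 1*17 = 17
  bit 1 = 0: r = r^2 mod 23 = 17^2 = 13
  bit 2 = 0: r = r^2 mod 23 = 13^2 = 8
  bit 3 = 0: r = r^2 mod 23 = 8^2 = 18
  bit 4 = 1: r = r^2 * 17 mod 23 = 18^2 * 17 = 2*17 = 11
  -> B = 11
s = B^a = 11^5 mod 23  (bits of 5 = 101)
  bit 0 = 1: r = r^2 * 11 mod 23 = 1^2 * 11 = 1*11 = 11
  bit 1 = 0: r = r^2 mod 23 = 11^2 = 6
  bit 2 = 1: r = r^2 * 11 mod 23 = 6^2 * 11 = 13*11 = 5
  -> s = B^a = 5

Answer: 5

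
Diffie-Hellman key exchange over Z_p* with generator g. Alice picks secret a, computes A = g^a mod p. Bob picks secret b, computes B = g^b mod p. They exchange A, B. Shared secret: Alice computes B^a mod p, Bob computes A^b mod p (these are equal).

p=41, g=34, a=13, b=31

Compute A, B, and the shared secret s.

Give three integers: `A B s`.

Answer: 29 22 26

Derivation:
A = 34^13 mod 41  (bits of 13 = 1101)
  bit 0 = 1: r = r^2 * 34 mod 41 = 1^2 * 34 = 1*34 = 34
  bit 1 = 1: r = r^2 * 34 mod 41 = 34^2 * 34 = 8*34 = 26
  bit 2 = 0: r = r^2 mod 41 = 26^2 = 20
  bit 3 = 1: r = r^2 * 34 mod 41 = 20^2 * 34 = 31*34 = 29
  -> A = 29
B = 34^31 mod 41  (bits of 31 = 11111)
  bit 0 = 1: r = r^2 * 34 mod 41 = 1^2 * 34 = 1*34 = 34
  bit 1 = 1: r = r^2 * 34 mod 41 = 34^2 * 34 = 8*34 = 26
  bit 2 = 1: r = r^2 * 34 mod 41 = 26^2 * 34 = 20*34 = 24
  bit 3 = 1: r = r^2 * 34 mod 41 = 24^2 * 34 = 2*34 = 27
  bit 4 = 1: r = r^2 * 34 mod 41 = 27^2 * 34 = 32*34 = 22
  -> B = 22
s = B^a = 22^13 mod 41  (bits of 13 = 1101)
  bit 0 = 1: r = r^2 * 22 mod 41 = 1^2 * 22 = 1*22 = 22
  bit 1 = 1: r = r^2 * 22 mod 41 = 22^2 * 22 = 33*22 = 29
  bit 2 = 0: r = r^2 mod 41 = 29^2 = 21
  bit 3 = 1: r = r^2 * 22 mod 41 = 21^2 * 22 = 31*22 = 26
  -> s = B^a = 26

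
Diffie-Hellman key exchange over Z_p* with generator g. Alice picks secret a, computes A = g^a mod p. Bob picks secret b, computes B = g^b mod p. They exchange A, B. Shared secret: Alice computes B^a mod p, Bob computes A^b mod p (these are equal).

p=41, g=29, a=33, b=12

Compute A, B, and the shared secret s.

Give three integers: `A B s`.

Answer: 13 25 4

Derivation:
A = 29^33 mod 41  (bits of 33 = 100001)
  bit 0 = 1: r = r^2 * 29 mod 41 = 1^2 * 29 = 1*29 = 29
  bit 1 = 0: r = r^2 mod 41 = 29^2 = 21
  bit 2 = 0: r = r^2 mod 41 = 21^2 = 31
  bit 3 = 0: r = r^2 mod 41 = 31^2 = 18
  bit 4 = 0: r = r^2 mod 41 = 18^2 = 37
  bit 5 = 1: r = r^2 * 29 mod 41 = 37^2 * 29 = 16*29 = 13
  -> A = 13
B = 29^12 mod 41  (bits of 12 = 1100)
  bit 0 = 1: r = r^2 * 29 mod 41 = 1^2 * 29 = 1*29 = 29
  bit 1 = 1: r = r^2 * 29 mod 41 = 29^2 * 29 = 21*29 = 35
  bit 2 = 0: r = r^2 mod 41 = 35^2 = 36
  bit 3 = 0: r = r^2 mod 41 = 36^2 = 25
  -> B = 25
s = B^a = 25^33 mod 41  (bits of 33 = 100001)
  bit 0 = 1: r = r^2 * 25 mod 41 = 1^2 * 25 = 1*25 = 25
  bit 1 = 0: r = r^2 mod 41 = 25^2 = 10
  bit 2 = 0: r = r^2 mod 41 = 10^2 = 18
  bit 3 = 0: r = r^2 mod 41 = 18^2 = 37
  bit 4 = 0: r = r^2 mod 41 = 37^2 = 16
  bit 5 = 1: r = r^2 * 25 mod 41 = 16^2 * 25 = 10*25 = 4
  -> s = B^a = 4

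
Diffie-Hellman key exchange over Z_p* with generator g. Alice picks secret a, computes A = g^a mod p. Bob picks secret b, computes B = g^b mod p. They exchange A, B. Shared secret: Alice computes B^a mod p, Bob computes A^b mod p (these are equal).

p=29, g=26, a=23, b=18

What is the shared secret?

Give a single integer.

Answer: 22

Derivation:
A = 26^23 mod 29  (bits of 23 = 10111)
  bit 0 = 1: r = r^2 * 26 mod 29 = 1^2 * 26 = 1*26 = 26
  bit 1 = 0: r = r^2 mod 29 = 26^2 = 9
  bit 2 = 1: r = r^2 * 26 mod 29 = 9^2 * 26 = 23*26 = 18
  bit 3 = 1: r = r^2 * 26 mod 29 = 18^2 * 26 = 5*26 = 14
  bit 4 = 1: r = r^2 * 26 mod 29 = 14^2 * 26 = 22*26 = 21
  -> A = 21
B = 26^18 mod 29  (bits of 18 = 10010)
  bit 0 = 1: r = r^2 * 26 mod 29 = 1^2 * 26 = 1*26 = 26
  bit 1 = 0: r = r^2 mod 29 = 26^2 = 9
  bit 2 = 0: r = r^2 mod 29 = 9^2 = 23
  bit 3 = 1: r = r^2 * 26 mod 29 = 23^2 * 26 = 7*26 = 8
  bit 4 = 0: r = r^2 mod 29 = 8^2 = 6
  -> B = 6
s = B^a = 6^23 mod 29  (bits of 23 = 10111)
  bit 0 = 1: r = r^2 * 6 mod 29 = 1^2 * 6 = 1*6 = 6
  bit 1 = 0: r = r^2 mod 29 = 6^2 = 7
  bit 2 = 1: r = r^2 * 6 mod 29 = 7^2 * 6 = 20*6 = 4
  bit 3 = 1: r = r^2 * 6 mod 29 = 4^2 * 6 = 16*6 = 9
  bit 4 = 1: r = r^2 * 6 mod 29 = 9^2 * 6 = 23*6 = 22
  -> s = B^a = 22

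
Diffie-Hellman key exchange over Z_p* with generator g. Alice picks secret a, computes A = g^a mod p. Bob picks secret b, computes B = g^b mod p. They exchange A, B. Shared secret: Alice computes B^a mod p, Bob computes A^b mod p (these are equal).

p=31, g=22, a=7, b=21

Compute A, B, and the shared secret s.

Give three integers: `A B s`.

A = 22^7 mod 31  (bits of 7 = 111)
  bit 0 = 1: r = r^2 * 22 mod 31 = 1^2 * 22 = 1*22 = 22
  bit 1 = 1: r = r^2 * 22 mod 31 = 22^2 * 22 = 19*22 = 15
  bit 2 = 1: r = r^2 * 22 mod 31 = 15^2 * 22 = 8*22 = 21
  -> A = 21
B = 22^21 mod 31  (bits of 21 = 10101)
  bit 0 = 1: r = r^2 * 22 mod 31 = 1^2 * 22 = 1*22 = 22
  bit 1 = 0: r = r^2 mod 31 = 22^2 = 19
  bit 2 = 1: r = r^2 * 22 mod 31 = 19^2 * 22 = 20*22 = 6
  bit 3 = 0: r = r^2 mod 31 = 6^2 = 5
  bit 4 = 1: r = r^2 * 22 mod 31 = 5^2 * 22 = 25*22 = 23
  -> B = 23
s = B^a = 23^7 mod 31  (bits of 7 = 111)
  bit 0 = 1: r = r^2 * 23 mod 31 = 1^2 * 23 = 1*23 = 23
  bit 1 = 1: r = r^2 * 23 mod 31 = 23^2 * 23 = 2*23 = 15
  bit 2 = 1: r = r^2 * 23 mod 31 = 15^2 * 23 = 8*23 = 29
  -> s = B^a = 29

Answer: 21 23 29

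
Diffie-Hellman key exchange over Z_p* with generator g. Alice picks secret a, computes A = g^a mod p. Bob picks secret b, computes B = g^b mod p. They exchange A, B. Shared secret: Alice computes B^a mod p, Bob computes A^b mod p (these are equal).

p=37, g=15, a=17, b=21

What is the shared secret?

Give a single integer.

A = 15^17 mod 37  (bits of 17 = 10001)
  bit 0 = 1: r = r^2 * 15 mod 37 = 1^2 * 15 = 1*15 = 15
  bit 1 = 0: r = r^2 mod 37 = 15^2 = 3
  bit 2 = 0: r = r^2 mod 37 = 3^2 = 9
  bit 3 = 0: r = r^2 mod 37 = 9^2 = 7
  bit 4 = 1: r = r^2 * 15 mod 37 = 7^2 * 15 = 12*15 = 32
  -> A = 32
B = 15^21 mod 37  (bits of 21 = 10101)
  bit 0 = 1: r = r^2 * 15 mod 37 = 1^2 * 15 = 1*15 = 15
  bit 1 = 0: r = r^2 mod 37 = 15^2 = 3
  bit 2 = 1: r = r^2 * 15 mod 37 = 3^2 * 15 = 9*15 = 24
  bit 3 = 0: r = r^2 mod 37 = 24^2 = 21
  bit 4 = 1: r = r^2 * 15 mod 37 = 21^2 * 15 = 34*15 = 29
  -> B = 29
s = B^a = 29^17 mod 37  (bits of 17 = 10001)
  bit 0 = 1: r = r^2 * 29 mod 37 = 1^2 * 29 = 1*29 = 29
  bit 1 = 0: r = r^2 mod 37 = 29^2 = 27
  bit 2 = 0: r = r^2 mod 37 = 27^2 = 26
  bit 3 = 0: r = r^2 mod 37 = 26^2 = 10
  bit 4 = 1: r = r^2 * 29 mod 37 = 10^2 * 29 = 26*29 = 14
  -> s = B^a = 14

Answer: 14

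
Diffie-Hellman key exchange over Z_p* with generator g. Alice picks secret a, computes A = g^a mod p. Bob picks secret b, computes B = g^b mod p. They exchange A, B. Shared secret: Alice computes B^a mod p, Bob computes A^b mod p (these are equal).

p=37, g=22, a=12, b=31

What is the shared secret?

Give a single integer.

A = 22^12 mod 37  (bits of 12 = 1100)
  bit 0 = 1: r = r^2 * 22 mod 37 = 1^2 * 22 = 1*22 = 22
  bit 1 = 1: r = r^2 * 22 mod 37 = 22^2 * 22 = 3*22 = 29
  bit 2 = 0: r = r^2 mod 37 = 29^2 = 27
  bit 3 = 0: r = r^2 mod 37 = 27^2 = 26
  -> A = 26
B = 22^31 mod 37  (bits of 31 = 11111)
  bit 0 = 1: r = r^2 * 22 mod 37 = 1^2 * 22 = 1*22 = 22
  bit 1 = 1: r = r^2 * 22 mod 37 = 22^2 * 22 = 3*22 = 29
  bit 2 = 1: r = r^2 * 22 mod 37 = 29^2 * 22 = 27*22 = 2
  bit 3 = 1: r = r^2 * 22 mod 37 = 2^2 * 22 = 4*22 = 14
  bit 4 = 1: r = r^2 * 22 mod 37 = 14^2 * 22 = 11*22 = 20
  -> B = 20
s = B^a = 20^12 mod 37  (bits of 12 = 1100)
  bit 0 = 1: r = r^2 * 20 mod 37 = 1^2 * 20 = 1*20 = 20
  bit 1 = 1: r = r^2 * 20 mod 37 = 20^2 * 20 = 30*20 = 8
  bit 2 = 0: r = r^2 mod 37 = 8^2 = 27
  bit 3 = 0: r = r^2 mod 37 = 27^2 = 26
  -> s = B^a = 26

Answer: 26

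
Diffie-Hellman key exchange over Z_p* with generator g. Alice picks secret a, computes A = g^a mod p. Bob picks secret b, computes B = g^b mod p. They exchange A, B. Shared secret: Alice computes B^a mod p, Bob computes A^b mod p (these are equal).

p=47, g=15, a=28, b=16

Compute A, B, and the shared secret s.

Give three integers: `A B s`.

A = 15^28 mod 47  (bits of 28 = 11100)
  bit 0 = 1: r = r^2 * 15 mod 47 = 1^2 * 15 = 1*15 = 15
  bit 1 = 1: r = r^2 * 15 mod 47 = 15^2 * 15 = 37*15 = 38
  bit 2 = 1: r = r^2 * 15 mod 47 = 38^2 * 15 = 34*15 = 40
  bit 3 = 0: r = r^2 mod 47 = 40^2 = 2
  bit 4 = 0: r = r^2 mod 47 = 2^2 = 4
  -> A = 4
B = 15^16 mod 47  (bits of 16 = 10000)
  bit 0 = 1: r = r^2 * 15 mod 47 = 1^2 * 15 = 1*15 = 15
  bit 1 = 0: r = r^2 mod 47 = 15^2 = 37
  bit 2 = 0: r = r^2 mod 47 = 37^2 = 6
  bit 3 = 0: r = r^2 mod 47 = 6^2 = 36
  bit 4 = 0: r = r^2 mod 47 = 36^2 = 27
  -> B = 27
s = B^a = 27^28 mod 47  (bits of 28 = 11100)
  bit 0 = 1: r = r^2 * 27 mod 47 = 1^2 * 27 = 1*27 = 27
  bit 1 = 1: r = r^2 * 27 mod 47 = 27^2 * 27 = 24*27 = 37
  bit 2 = 1: r = r^2 * 27 mod 47 = 37^2 * 27 = 6*27 = 21
  bit 3 = 0: r = r^2 mod 47 = 21^2 = 18
  bit 4 = 0: r = r^2 mod 47 = 18^2 = 42
  -> s = B^a = 42

Answer: 4 27 42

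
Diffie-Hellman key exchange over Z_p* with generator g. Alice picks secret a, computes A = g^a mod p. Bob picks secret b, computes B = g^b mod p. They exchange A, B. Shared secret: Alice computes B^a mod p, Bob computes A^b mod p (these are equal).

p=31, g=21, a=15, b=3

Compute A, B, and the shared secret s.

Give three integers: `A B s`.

A = 21^15 mod 31  (bits of 15 = 1111)
  bit 0 = 1: r = r^2 * 21 mod 31 = 1^2 * 21 = 1*21 = 21
  bit 1 = 1: r = r^2 * 21 mod 31 = 21^2 * 21 = 7*21 = 23
  bit 2 = 1: r = r^2 * 21 mod 31 = 23^2 * 21 = 2*21 = 11
  bit 3 = 1: r = r^2 * 21 mod 31 = 11^2 * 21 = 28*21 = 30
  -> A = 30
B = 21^3 mod 31  (bits of 3 = 11)
  bit 0 = 1: r = r^2 * 21 mod 31 = 1^2 * 21 = 1*21 = 21
  bit 1 = 1: r = r^2 * 21 mod 31 = 21^2 * 21 = 7*21 = 23
  -> B = 23
s = B^a = 23^15 mod 31  (bits of 15 = 1111)
  bit 0 = 1: r = r^2 * 23 mod 31 = 1^2 * 23 = 1*23 = 23
  bit 1 = 1: r = r^2 * 23 mod 31 = 23^2 * 23 = 2*23 = 15
  bit 2 = 1: r = r^2 * 23 mod 31 = 15^2 * 23 = 8*23 = 29
  bit 3 = 1: r = r^2 * 23 mod 31 = 29^2 * 23 = 4*23 = 30
  -> s = B^a = 30

Answer: 30 23 30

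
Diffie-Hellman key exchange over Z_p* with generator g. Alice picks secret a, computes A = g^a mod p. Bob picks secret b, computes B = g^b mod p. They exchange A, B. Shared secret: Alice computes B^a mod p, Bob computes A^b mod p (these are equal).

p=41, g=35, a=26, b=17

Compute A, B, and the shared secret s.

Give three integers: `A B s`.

A = 35^26 mod 41  (bits of 26 = 11010)
  bit 0 = 1: r = r^2 * 35 mod 41 = 1^2 * 35 = 1*35 = 35
  bit 1 = 1: r = r^2 * 35 mod 41 = 35^2 * 35 = 36*35 = 30
  bit 2 = 0: r = r^2 mod 41 = 30^2 = 39
  bit 3 = 1: r = r^2 * 35 mod 41 = 39^2 * 35 = 4*35 = 17
  bit 4 = 0: r = r^2 mod 41 = 17^2 = 2
  -> A = 2
B = 35^17 mod 41  (bits of 17 = 10001)
  bit 0 = 1: r = r^2 * 35 mod 41 = 1^2 * 35 = 1*35 = 35
  bit 1 = 0: r = r^2 mod 41 = 35^2 = 36
  bit 2 = 0: r = r^2 mod 41 = 36^2 = 25
  bit 3 = 0: r = r^2 mod 41 = 25^2 = 10
  bit 4 = 1: r = r^2 * 35 mod 41 = 10^2 * 35 = 18*35 = 15
  -> B = 15
s = B^a = 15^26 mod 41  (bits of 26 = 11010)
  bit 0 = 1: r = r^2 * 15 mod 41 = 1^2 * 15 = 1*15 = 15
  bit 1 = 1: r = r^2 * 15 mod 41 = 15^2 * 15 = 20*15 = 13
  bit 2 = 0: r = r^2 mod 41 = 13^2 = 5
  bit 3 = 1: r = r^2 * 15 mod 41 = 5^2 * 15 = 25*15 = 6
  bit 4 = 0: r = r^2 mod 41 = 6^2 = 36
  -> s = B^a = 36

Answer: 2 15 36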